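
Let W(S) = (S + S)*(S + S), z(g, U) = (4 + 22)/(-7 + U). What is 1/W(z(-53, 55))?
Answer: 144/169 ≈ 0.85207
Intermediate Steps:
z(g, U) = 26/(-7 + U)
W(S) = 4*S² (W(S) = (2*S)*(2*S) = 4*S²)
1/W(z(-53, 55)) = 1/(4*(26/(-7 + 55))²) = 1/(4*(26/48)²) = 1/(4*(26*(1/48))²) = 1/(4*(13/24)²) = 1/(4*(169/576)) = 1/(169/144) = 144/169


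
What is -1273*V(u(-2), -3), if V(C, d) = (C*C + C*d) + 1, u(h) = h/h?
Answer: 1273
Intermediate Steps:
u(h) = 1
V(C, d) = 1 + C² + C*d (V(C, d) = (C² + C*d) + 1 = 1 + C² + C*d)
-1273*V(u(-2), -3) = -1273*(1 + 1² + 1*(-3)) = -1273*(1 + 1 - 3) = -1273*(-1) = 1273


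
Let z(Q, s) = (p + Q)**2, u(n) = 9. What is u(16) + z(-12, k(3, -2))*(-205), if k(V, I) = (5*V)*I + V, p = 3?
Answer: -16596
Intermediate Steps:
k(V, I) = V + 5*I*V (k(V, I) = 5*I*V + V = V + 5*I*V)
z(Q, s) = (3 + Q)**2
u(16) + z(-12, k(3, -2))*(-205) = 9 + (3 - 12)**2*(-205) = 9 + (-9)**2*(-205) = 9 + 81*(-205) = 9 - 16605 = -16596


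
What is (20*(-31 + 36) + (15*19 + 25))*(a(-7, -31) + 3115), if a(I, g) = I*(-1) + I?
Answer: 1277150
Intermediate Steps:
a(I, g) = 0 (a(I, g) = -I + I = 0)
(20*(-31 + 36) + (15*19 + 25))*(a(-7, -31) + 3115) = (20*(-31 + 36) + (15*19 + 25))*(0 + 3115) = (20*5 + (285 + 25))*3115 = (100 + 310)*3115 = 410*3115 = 1277150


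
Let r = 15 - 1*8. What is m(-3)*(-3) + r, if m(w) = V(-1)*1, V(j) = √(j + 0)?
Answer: 7 - 3*I ≈ 7.0 - 3.0*I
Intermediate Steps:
V(j) = √j
r = 7 (r = 15 - 8 = 7)
m(w) = I (m(w) = √(-1)*1 = I*1 = I)
m(-3)*(-3) + r = I*(-3) + 7 = -3*I + 7 = 7 - 3*I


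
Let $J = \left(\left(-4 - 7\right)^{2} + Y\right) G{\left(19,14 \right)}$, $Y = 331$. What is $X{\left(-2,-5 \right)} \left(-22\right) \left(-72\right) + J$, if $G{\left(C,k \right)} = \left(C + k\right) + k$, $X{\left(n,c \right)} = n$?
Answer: $18076$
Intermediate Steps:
$G{\left(C,k \right)} = C + 2 k$
$J = 21244$ ($J = \left(\left(-4 - 7\right)^{2} + 331\right) \left(19 + 2 \cdot 14\right) = \left(\left(-11\right)^{2} + 331\right) \left(19 + 28\right) = \left(121 + 331\right) 47 = 452 \cdot 47 = 21244$)
$X{\left(-2,-5 \right)} \left(-22\right) \left(-72\right) + J = \left(-2\right) \left(-22\right) \left(-72\right) + 21244 = 44 \left(-72\right) + 21244 = -3168 + 21244 = 18076$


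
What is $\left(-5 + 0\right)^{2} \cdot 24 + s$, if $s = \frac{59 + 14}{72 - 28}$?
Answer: $\frac{26473}{44} \approx 601.66$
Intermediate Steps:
$s = \frac{73}{44} \approx 1.6591$
$\left(-5 + 0\right)^{2} \cdot 24 + s = \left(-5 + 0\right)^{2} \cdot 24 + \frac{73}{44} = \left(-5\right)^{2} \cdot 24 + \frac{73}{44} = 25 \cdot 24 + \frac{73}{44} = 600 + \frac{73}{44} = \frac{26473}{44}$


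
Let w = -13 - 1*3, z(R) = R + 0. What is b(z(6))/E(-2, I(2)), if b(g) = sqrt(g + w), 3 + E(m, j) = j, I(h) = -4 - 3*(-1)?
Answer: -I*sqrt(10)/4 ≈ -0.79057*I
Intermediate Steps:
z(R) = R
I(h) = -1 (I(h) = -4 + 3 = -1)
E(m, j) = -3 + j
w = -16 (w = -13 - 3 = -16)
b(g) = sqrt(-16 + g) (b(g) = sqrt(g - 16) = sqrt(-16 + g))
b(z(6))/E(-2, I(2)) = sqrt(-16 + 6)/(-3 - 1) = sqrt(-10)/(-4) = (I*sqrt(10))*(-1/4) = -I*sqrt(10)/4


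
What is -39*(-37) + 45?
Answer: 1488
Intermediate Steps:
-39*(-37) + 45 = 1443 + 45 = 1488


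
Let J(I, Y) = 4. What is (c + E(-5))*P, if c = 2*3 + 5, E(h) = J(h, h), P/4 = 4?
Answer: 240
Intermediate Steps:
P = 16 (P = 4*4 = 16)
E(h) = 4
c = 11 (c = 6 + 5 = 11)
(c + E(-5))*P = (11 + 4)*16 = 15*16 = 240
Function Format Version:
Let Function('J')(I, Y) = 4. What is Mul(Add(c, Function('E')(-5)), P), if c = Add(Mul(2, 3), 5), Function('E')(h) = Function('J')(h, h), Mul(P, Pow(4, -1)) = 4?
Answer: 240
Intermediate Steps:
P = 16 (P = Mul(4, 4) = 16)
Function('E')(h) = 4
c = 11 (c = Add(6, 5) = 11)
Mul(Add(c, Function('E')(-5)), P) = Mul(Add(11, 4), 16) = Mul(15, 16) = 240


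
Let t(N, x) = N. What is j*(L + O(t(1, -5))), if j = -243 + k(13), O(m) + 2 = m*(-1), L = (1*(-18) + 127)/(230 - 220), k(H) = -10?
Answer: -19987/10 ≈ -1998.7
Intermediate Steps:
L = 109/10 (L = (-18 + 127)/10 = 109*(⅒) = 109/10 ≈ 10.900)
O(m) = -2 - m (O(m) = -2 + m*(-1) = -2 - m)
j = -253 (j = -243 - 10 = -253)
j*(L + O(t(1, -5))) = -253*(109/10 + (-2 - 1*1)) = -253*(109/10 + (-2 - 1)) = -253*(109/10 - 3) = -253*79/10 = -19987/10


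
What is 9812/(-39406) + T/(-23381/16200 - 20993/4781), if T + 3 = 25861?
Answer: -5637511030371238/1271888212169 ≈ -4432.4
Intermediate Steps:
T = 25858 (T = -3 + 25861 = 25858)
9812/(-39406) + T/(-23381/16200 - 20993/4781) = 9812/(-39406) + 25858/(-23381/16200 - 20993/4781) = 9812*(-1/39406) + 25858/(-23381*1/16200 - 20993*1/4781) = -4906/19703 + 25858/(-23381/16200 - 2999/683) = -4906/19703 + 25858/(-64553023/11064600) = -4906/19703 + 25858*(-11064600/64553023) = -4906/19703 - 286108426800/64553023 = -5637511030371238/1271888212169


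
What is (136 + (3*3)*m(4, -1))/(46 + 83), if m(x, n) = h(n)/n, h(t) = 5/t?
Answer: 181/129 ≈ 1.4031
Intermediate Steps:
m(x, n) = 5/n² (m(x, n) = (5/n)/n = 5/n²)
(136 + (3*3)*m(4, -1))/(46 + 83) = (136 + (3*3)*(5/(-1)²))/(46 + 83) = (136 + 9*(5*1))/129 = (136 + 9*5)/129 = (136 + 45)/129 = (1/129)*181 = 181/129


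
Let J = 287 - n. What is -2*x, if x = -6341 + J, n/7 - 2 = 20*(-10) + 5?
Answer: 9406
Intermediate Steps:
n = -1351 (n = 14 + 7*(20*(-10) + 5) = 14 + 7*(-200 + 5) = 14 + 7*(-195) = 14 - 1365 = -1351)
J = 1638 (J = 287 - 1*(-1351) = 287 + 1351 = 1638)
x = -4703 (x = -6341 + 1638 = -4703)
-2*x = -2*(-4703) = 9406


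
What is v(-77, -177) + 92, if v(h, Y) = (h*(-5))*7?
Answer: 2787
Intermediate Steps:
v(h, Y) = -35*h (v(h, Y) = -5*h*7 = -35*h)
v(-77, -177) + 92 = -35*(-77) + 92 = 2695 + 92 = 2787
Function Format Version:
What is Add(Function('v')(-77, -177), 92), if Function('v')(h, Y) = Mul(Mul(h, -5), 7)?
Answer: 2787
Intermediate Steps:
Function('v')(h, Y) = Mul(-35, h) (Function('v')(h, Y) = Mul(Mul(-5, h), 7) = Mul(-35, h))
Add(Function('v')(-77, -177), 92) = Add(Mul(-35, -77), 92) = Add(2695, 92) = 2787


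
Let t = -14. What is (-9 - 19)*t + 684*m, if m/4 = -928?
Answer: -2538616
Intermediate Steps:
m = -3712 (m = 4*(-928) = -3712)
(-9 - 19)*t + 684*m = (-9 - 19)*(-14) + 684*(-3712) = -28*(-14) - 2539008 = 392 - 2539008 = -2538616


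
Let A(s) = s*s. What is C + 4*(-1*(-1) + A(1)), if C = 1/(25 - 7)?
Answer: 145/18 ≈ 8.0556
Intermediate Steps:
A(s) = s**2
C = 1/18 ≈ 0.055556
C + 4*(-1*(-1) + A(1)) = 1/18 + 4*(-1*(-1) + 1**2) = 1/18 + 4*(1 + 1) = 1/18 + 4*2 = 1/18 + 8 = 145/18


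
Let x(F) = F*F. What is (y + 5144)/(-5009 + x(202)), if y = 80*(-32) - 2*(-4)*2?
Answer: 520/7159 ≈ 0.072636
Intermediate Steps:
x(F) = F²
y = -2544 (y = -2560 + 8*2 = -2560 + 16 = -2544)
(y + 5144)/(-5009 + x(202)) = (-2544 + 5144)/(-5009 + 202²) = 2600/(-5009 + 40804) = 2600/35795 = 2600*(1/35795) = 520/7159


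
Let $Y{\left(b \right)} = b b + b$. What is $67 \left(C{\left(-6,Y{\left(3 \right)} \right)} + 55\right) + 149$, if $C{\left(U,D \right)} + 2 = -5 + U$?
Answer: $2963$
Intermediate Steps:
$Y{\left(b \right)} = b + b^{2}$ ($Y{\left(b \right)} = b^{2} + b = b + b^{2}$)
$C{\left(U,D \right)} = -7 + U$ ($C{\left(U,D \right)} = -2 + \left(-5 + U\right) = -7 + U$)
$67 \left(C{\left(-6,Y{\left(3 \right)} \right)} + 55\right) + 149 = 67 \left(\left(-7 - 6\right) + 55\right) + 149 = 67 \left(-13 + 55\right) + 149 = 67 \cdot 42 + 149 = 2814 + 149 = 2963$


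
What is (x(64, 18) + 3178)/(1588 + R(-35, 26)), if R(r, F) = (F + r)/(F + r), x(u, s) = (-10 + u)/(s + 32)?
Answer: 79477/39725 ≈ 2.0007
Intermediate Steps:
x(u, s) = (-10 + u)/(32 + s)
R(r, F) = 1
(x(64, 18) + 3178)/(1588 + R(-35, 26)) = ((-10 + 64)/(32 + 18) + 3178)/(1588 + 1) = (54/50 + 3178)/1589 = ((1/50)*54 + 3178)*(1/1589) = (27/25 + 3178)*(1/1589) = (79477/25)*(1/1589) = 79477/39725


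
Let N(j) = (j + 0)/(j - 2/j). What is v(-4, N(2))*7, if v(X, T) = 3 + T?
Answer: 35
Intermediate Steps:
N(j) = j/(j - 2/j)
v(-4, N(2))*7 = (3 + 2²/(-2 + 2²))*7 = (3 + 4/(-2 + 4))*7 = (3 + 4/2)*7 = (3 + 4*(½))*7 = (3 + 2)*7 = 5*7 = 35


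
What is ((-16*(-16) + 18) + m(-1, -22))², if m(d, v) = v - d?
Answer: 64009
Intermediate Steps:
((-16*(-16) + 18) + m(-1, -22))² = ((-16*(-16) + 18) + (-22 - 1*(-1)))² = ((256 + 18) + (-22 + 1))² = (274 - 21)² = 253² = 64009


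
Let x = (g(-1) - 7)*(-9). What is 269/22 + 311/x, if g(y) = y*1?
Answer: 13105/792 ≈ 16.547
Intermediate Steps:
g(y) = y
x = 72 (x = (-1 - 7)*(-9) = -8*(-9) = 72)
269/22 + 311/x = 269/22 + 311/72 = 13105/792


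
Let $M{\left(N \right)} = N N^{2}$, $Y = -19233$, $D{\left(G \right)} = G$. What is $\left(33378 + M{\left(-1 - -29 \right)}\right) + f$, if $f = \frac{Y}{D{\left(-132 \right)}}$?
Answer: $\frac{2440931}{44} \approx 55476.0$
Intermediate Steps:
$M{\left(N \right)} = N^{3}$
$f = \frac{6411}{44}$ ($f = - \frac{19233}{-132} = \left(-19233\right) \left(- \frac{1}{132}\right) = \frac{6411}{44} \approx 145.7$)
$\left(33378 + M{\left(-1 - -29 \right)}\right) + f = \left(33378 + \left(-1 - -29\right)^{3}\right) + \frac{6411}{44} = \left(33378 + \left(-1 + 29\right)^{3}\right) + \frac{6411}{44} = \left(33378 + 28^{3}\right) + \frac{6411}{44} = \left(33378 + 21952\right) + \frac{6411}{44} = 55330 + \frac{6411}{44} = \frac{2440931}{44}$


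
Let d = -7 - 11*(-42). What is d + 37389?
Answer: 37844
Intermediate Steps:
d = 455 (d = -7 + 462 = 455)
d + 37389 = 455 + 37389 = 37844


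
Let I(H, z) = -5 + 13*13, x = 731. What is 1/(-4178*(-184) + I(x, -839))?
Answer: 1/768916 ≈ 1.3005e-6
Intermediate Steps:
I(H, z) = 164 (I(H, z) = -5 + 169 = 164)
1/(-4178*(-184) + I(x, -839)) = 1/(-4178*(-184) + 164) = 1/(768752 + 164) = 1/768916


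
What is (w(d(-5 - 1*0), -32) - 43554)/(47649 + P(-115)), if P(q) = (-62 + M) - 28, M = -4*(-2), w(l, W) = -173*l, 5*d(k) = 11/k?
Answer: -1086947/1189175 ≈ -0.91403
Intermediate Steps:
d(k) = 11/(5*k) (d(k) = (11/k)/5 = 11/(5*k))
M = 8
P(q) = -82 (P(q) = (-62 + 8) - 28 = -54 - 28 = -82)
(w(d(-5 - 1*0), -32) - 43554)/(47649 + P(-115)) = (-1903/(5*(-5 - 1*0)) - 43554)/(47649 - 82) = (-1903/(5*(-5 + 0)) - 43554)/47567 = (-1903/(5*(-5)) - 43554)*(1/47567) = (-1903*(-1)/(5*5) - 43554)*(1/47567) = (-173*(-11/25) - 43554)*(1/47567) = (1903/25 - 43554)*(1/47567) = -1086947/25*1/47567 = -1086947/1189175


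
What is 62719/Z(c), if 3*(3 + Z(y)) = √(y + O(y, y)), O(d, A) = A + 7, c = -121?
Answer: -1693413/316 - 188157*I*√235/316 ≈ -5358.9 - 9127.8*I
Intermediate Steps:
O(d, A) = 7 + A
Z(y) = -3 + √(7 + 2*y)/3 (Z(y) = -3 + √(y + (7 + y))/3 = -3 + √(7 + 2*y)/3)
62719/Z(c) = 62719/(-3 + √(7 + 2*(-121))/3) = 62719/(-3 + √(7 - 242)/3) = 62719/(-3 + √(-235)/3) = 62719/(-3 + (I*√235)/3) = 62719/(-3 + I*√235/3)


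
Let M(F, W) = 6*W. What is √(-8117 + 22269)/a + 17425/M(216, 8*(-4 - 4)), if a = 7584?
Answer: -17425/384 + √3538/3792 ≈ -45.362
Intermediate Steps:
√(-8117 + 22269)/a + 17425/M(216, 8*(-4 - 4)) = √(-8117 + 22269)/7584 + 17425/((6*(8*(-4 - 4)))) = √14152*(1/7584) + 17425/((6*(8*(-8)))) = (2*√3538)*(1/7584) + 17425/((6*(-64))) = √3538/3792 + 17425/(-384) = √3538/3792 + 17425*(-1/384) = √3538/3792 - 17425/384 = -17425/384 + √3538/3792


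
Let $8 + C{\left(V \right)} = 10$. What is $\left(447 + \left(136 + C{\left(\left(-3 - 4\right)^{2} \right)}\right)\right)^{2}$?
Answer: $342225$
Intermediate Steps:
$C{\left(V \right)} = 2$ ($C{\left(V \right)} = -8 + 10 = 2$)
$\left(447 + \left(136 + C{\left(\left(-3 - 4\right)^{2} \right)}\right)\right)^{2} = \left(447 + \left(136 + 2\right)\right)^{2} = \left(447 + 138\right)^{2} = 585^{2} = 342225$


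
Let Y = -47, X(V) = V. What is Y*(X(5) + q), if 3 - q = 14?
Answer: 282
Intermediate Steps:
q = -11 (q = 3 - 1*14 = 3 - 14 = -11)
Y*(X(5) + q) = -47*(5 - 11) = -47*(-6) = 282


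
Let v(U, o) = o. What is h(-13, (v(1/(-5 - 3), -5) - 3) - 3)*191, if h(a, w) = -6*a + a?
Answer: 12415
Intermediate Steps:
h(a, w) = -5*a
h(-13, (v(1/(-5 - 3), -5) - 3) - 3)*191 = -5*(-13)*191 = 65*191 = 12415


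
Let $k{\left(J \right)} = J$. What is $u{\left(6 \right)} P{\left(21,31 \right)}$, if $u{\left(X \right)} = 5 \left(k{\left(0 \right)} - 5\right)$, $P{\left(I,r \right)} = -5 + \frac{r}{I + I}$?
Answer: $\frac{4475}{42} \approx 106.55$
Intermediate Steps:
$P{\left(I,r \right)} = -5 + \frac{r}{2 I}$
$u{\left(X \right)} = -25$ ($u{\left(X \right)} = 5 \left(0 - 5\right) = 5 \left(-5\right) = -25$)
$u{\left(6 \right)} P{\left(21,31 \right)} = - 25 \left(-5 + \frac{1}{2} \cdot 31 \cdot \frac{1}{21}\right) = - 25 \left(-5 + \frac{31}{42}\right) = \left(-25\right) \left(- \frac{179}{42}\right) = \frac{4475}{42}$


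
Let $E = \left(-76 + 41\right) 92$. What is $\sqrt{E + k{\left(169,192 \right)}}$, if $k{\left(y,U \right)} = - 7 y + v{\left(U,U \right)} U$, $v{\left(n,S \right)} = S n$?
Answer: $\sqrt{7073485} \approx 2659.6$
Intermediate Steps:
$k{\left(y,U \right)} = U^{3} - 7 y$ ($k{\left(y,U \right)} = - 7 y + U U U = - 7 y + U^{2} U = - 7 y + U^{3} = U^{3} - 7 y$)
$E = -3220$ ($E = \left(-35\right) 92 = -3220$)
$\sqrt{E + k{\left(169,192 \right)}} = \sqrt{-3220 + \left(192^{3} - 1183\right)} = \sqrt{-3220 + \left(7077888 - 1183\right)} = \sqrt{-3220 + 7076705} = \sqrt{7073485}$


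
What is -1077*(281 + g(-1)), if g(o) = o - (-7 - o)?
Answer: -308022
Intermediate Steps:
g(o) = 7 + 2*o (g(o) = o + (7 + o) = 7 + 2*o)
-1077*(281 + g(-1)) = -1077*(281 + (7 + 2*(-1))) = -1077*(281 + (7 - 2)) = -1077*(281 + 5) = -1077*286 = -308022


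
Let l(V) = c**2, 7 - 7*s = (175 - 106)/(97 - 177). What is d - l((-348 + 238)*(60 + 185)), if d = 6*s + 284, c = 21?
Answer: -42073/280 ≈ -150.26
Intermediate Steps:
s = 629/560 (s = 1 - (175 - 106)/(7*(97 - 177)) = 1 - 69/(7*(-80)) = 1 - 69*(-1)/(7*80) = 1 - 1/7*(-69/80) = 1 + 69/560 = 629/560 ≈ 1.1232)
d = 81407/280 (d = 6*(629/560) + 284 = 1887/280 + 284 = 81407/280 ≈ 290.74)
l(V) = 441 (l(V) = 21**2 = 441)
d - l((-348 + 238)*(60 + 185)) = 81407/280 - 1*441 = 81407/280 - 441 = -42073/280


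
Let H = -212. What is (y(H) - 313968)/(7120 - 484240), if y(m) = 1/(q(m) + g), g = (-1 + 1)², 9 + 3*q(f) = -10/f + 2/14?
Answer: 342068507/519822240 ≈ 0.65805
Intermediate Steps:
q(f) = -62/21 - 10/(3*f) (q(f) = -3 + (-10/f + 2/14)/3 = -3 + (-10/f + 2*(1/14))/3 = -3 + (-10/f + ⅐)/3 = -3 + (⅐ - 10/f)/3 = -3 + (1/21 - 10/(3*f)) = -62/21 - 10/(3*f))
g = 0 (g = 0² = 0)
y(m) = 21*m/(2*(-35 - 31*m)) (y(m) = 1/(2*(-35 - 31*m)/(21*m) + 0) = 1/(2*(-35 - 31*m)/(21*m)) = 21*m/(2*(-35 - 31*m)))
(y(H) - 313968)/(7120 - 484240) = (-21*(-212)/(70 + 62*(-212)) - 313968)/(7120 - 484240) = (-21*(-212)/(70 - 13144) - 313968)/(-477120) = (-21*(-212)/(-13074) - 313968)*(-1/477120) = (-21*(-212)*(-1/13074) - 313968)*(-1/477120) = (-742/2179 - 313968)*(-1/477120) = -684137014/2179*(-1/477120) = 342068507/519822240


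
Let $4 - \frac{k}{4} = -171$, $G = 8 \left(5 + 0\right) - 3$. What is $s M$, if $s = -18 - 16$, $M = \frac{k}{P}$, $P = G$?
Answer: $- \frac{23800}{37} \approx -643.24$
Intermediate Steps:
$G = 37$ ($G = 8 \cdot 5 - 3 = 40 - 3 = 37$)
$P = 37$
$k = 700$ ($k = 16 - -684 = 16 + 684 = 700$)
$M = \frac{700}{37} \approx 18.919$
$s = -34$
$s M = \left(-34\right) \frac{700}{37} = - \frac{23800}{37}$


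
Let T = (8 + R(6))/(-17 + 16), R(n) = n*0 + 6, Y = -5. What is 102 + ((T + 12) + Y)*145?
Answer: -913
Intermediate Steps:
R(n) = 6 (R(n) = 0 + 6 = 6)
T = -14 (T = (8 + 6)/(-17 + 16) = 14/(-1) = 14*(-1) = -14)
102 + ((T + 12) + Y)*145 = 102 + ((-14 + 12) - 5)*145 = 102 + (-2 - 5)*145 = 102 - 7*145 = 102 - 1015 = -913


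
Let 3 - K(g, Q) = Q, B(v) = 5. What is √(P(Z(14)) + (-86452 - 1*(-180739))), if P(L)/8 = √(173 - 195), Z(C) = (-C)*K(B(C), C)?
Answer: √(94287 + 8*I*√22) ≈ 307.06 + 0.061*I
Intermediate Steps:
K(g, Q) = 3 - Q
Z(C) = -C*(3 - C) (Z(C) = (-C)*(3 - C) = -C*(3 - C))
P(L) = 8*I*√22 (P(L) = 8*√(173 - 195) = 8*√(-22) = 8*(I*√22) = 8*I*√22)
√(P(Z(14)) + (-86452 - 1*(-180739))) = √(8*I*√22 + (-86452 - 1*(-180739))) = √(8*I*√22 + (-86452 + 180739)) = √(8*I*√22 + 94287) = √(94287 + 8*I*√22)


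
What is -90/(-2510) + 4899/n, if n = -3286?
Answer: -1200075/824786 ≈ -1.4550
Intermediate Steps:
-90/(-2510) + 4899/n = -90/(-2510) + 4899/(-3286) = -90*(-1/2510) + 4899*(-1/3286) = 9/251 - 4899/3286 = -1200075/824786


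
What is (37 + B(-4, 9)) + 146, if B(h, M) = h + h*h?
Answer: 195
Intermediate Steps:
B(h, M) = h + h²
(37 + B(-4, 9)) + 146 = (37 - 4*(1 - 4)) + 146 = (37 - 4*(-3)) + 146 = (37 + 12) + 146 = 49 + 146 = 195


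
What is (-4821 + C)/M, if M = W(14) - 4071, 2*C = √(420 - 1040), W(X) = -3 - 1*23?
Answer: 4821/4097 - I*√155/4097 ≈ 1.1767 - 0.0030388*I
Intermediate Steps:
W(X) = -26 (W(X) = -3 - 23 = -26)
C = I*√155 (C = √(420 - 1040)/2 = √(-620)/2 = (2*I*√155)/2 = I*√155 ≈ 12.45*I)
M = -4097 (M = -26 - 4071 = -4097)
(-4821 + C)/M = (-4821 + I*√155)/(-4097) = (-4821 + I*√155)*(-1/4097) = 4821/4097 - I*√155/4097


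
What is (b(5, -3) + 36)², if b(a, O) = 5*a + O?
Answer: 3364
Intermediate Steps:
b(a, O) = O + 5*a
(b(5, -3) + 36)² = ((-3 + 5*5) + 36)² = ((-3 + 25) + 36)² = (22 + 36)² = 58² = 3364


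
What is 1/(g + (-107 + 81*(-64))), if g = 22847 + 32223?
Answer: 1/49779 ≈ 2.0089e-5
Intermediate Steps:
g = 55070
1/(g + (-107 + 81*(-64))) = 1/(55070 + (-107 + 81*(-64))) = 1/(55070 + (-107 - 5184)) = 1/(55070 - 5291) = 1/49779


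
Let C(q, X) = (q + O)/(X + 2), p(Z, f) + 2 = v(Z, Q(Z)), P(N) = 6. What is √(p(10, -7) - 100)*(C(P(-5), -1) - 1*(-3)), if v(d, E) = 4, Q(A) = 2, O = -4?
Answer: 35*I*√2 ≈ 49.497*I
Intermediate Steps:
p(Z, f) = 2 (p(Z, f) = -2 + 4 = 2)
C(q, X) = (-4 + q)/(2 + X) (C(q, X) = (q - 4)/(X + 2) = (-4 + q)/(2 + X))
√(p(10, -7) - 100)*(C(P(-5), -1) - 1*(-3)) = √(2 - 100)*((-4 + 6)/(2 - 1) - 1*(-3)) = √(-98)*(2/1 + 3) = (7*I*√2)*(1*2 + 3) = (7*I*√2)*(2 + 3) = (7*I*√2)*5 = 35*I*√2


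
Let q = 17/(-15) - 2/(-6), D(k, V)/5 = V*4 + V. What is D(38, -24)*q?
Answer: 480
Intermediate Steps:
D(k, V) = 25*V (D(k, V) = 5*(V*4 + V) = 5*(4*V + V) = 5*(5*V) = 25*V)
q = -⅘ (q = 17*(-1/15) - 2*(-⅙) = -17/15 + ⅓ = -⅘ ≈ -0.80000)
D(38, -24)*q = (25*(-24))*(-⅘) = -600*(-⅘) = 480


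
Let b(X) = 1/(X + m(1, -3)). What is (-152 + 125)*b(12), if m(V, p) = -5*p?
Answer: -1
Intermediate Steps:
b(X) = 1/(15 + X) (b(X) = 1/(X - 5*(-3)) = 1/(X + 15) = 1/(15 + X))
(-152 + 125)*b(12) = (-152 + 125)/(15 + 12) = -27/27 = -27*1/27 = -1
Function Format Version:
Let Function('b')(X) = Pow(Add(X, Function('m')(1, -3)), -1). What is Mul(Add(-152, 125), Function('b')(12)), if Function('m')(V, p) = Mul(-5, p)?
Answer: -1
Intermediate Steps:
Function('b')(X) = Pow(Add(15, X), -1) (Function('b')(X) = Pow(Add(X, Mul(-5, -3)), -1) = Pow(Add(X, 15), -1) = Pow(Add(15, X), -1))
Mul(Add(-152, 125), Function('b')(12)) = Mul(Add(-152, 125), Pow(Add(15, 12), -1)) = Mul(-27, Pow(27, -1)) = Mul(-27, Rational(1, 27)) = -1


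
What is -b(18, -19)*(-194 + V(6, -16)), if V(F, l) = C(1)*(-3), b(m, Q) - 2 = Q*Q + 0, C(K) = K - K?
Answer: 70422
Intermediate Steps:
C(K) = 0
b(m, Q) = 2 + Q² (b(m, Q) = 2 + (Q*Q + 0) = 2 + (Q² + 0) = 2 + Q²)
V(F, l) = 0 (V(F, l) = 0*(-3) = 0)
-b(18, -19)*(-194 + V(6, -16)) = -(2 + (-19)²)*(-194 + 0) = -(2 + 361)*(-194) = -363*(-194) = -1*(-70422) = 70422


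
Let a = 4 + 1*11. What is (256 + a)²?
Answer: 73441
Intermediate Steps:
a = 15 (a = 4 + 11 = 15)
(256 + a)² = (256 + 15)² = 271² = 73441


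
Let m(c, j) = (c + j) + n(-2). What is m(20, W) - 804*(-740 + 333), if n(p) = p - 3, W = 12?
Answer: 327255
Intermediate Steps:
n(p) = -3 + p
m(c, j) = -5 + c + j (m(c, j) = (c + j) + (-3 - 2) = (c + j) - 5 = -5 + c + j)
m(20, W) - 804*(-740 + 333) = (-5 + 20 + 12) - 804*(-740 + 333) = 27 - 804*(-407) = 27 + 327228 = 327255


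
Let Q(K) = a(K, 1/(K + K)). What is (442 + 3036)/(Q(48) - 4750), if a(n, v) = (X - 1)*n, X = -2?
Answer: -1739/2447 ≈ -0.71067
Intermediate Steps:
a(n, v) = -3*n (a(n, v) = (-2 - 1)*n = -3*n)
Q(K) = -3*K
(442 + 3036)/(Q(48) - 4750) = (442 + 3036)/(-3*48 - 4750) = 3478/(-144 - 4750) = 3478/(-4894) = 3478*(-1/4894) = -1739/2447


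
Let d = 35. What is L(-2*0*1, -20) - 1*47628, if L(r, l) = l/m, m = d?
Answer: -333400/7 ≈ -47629.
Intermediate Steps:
m = 35
L(r, l) = l/35
L(-2*0*1, -20) - 1*47628 = (1/35)*(-20) - 1*47628 = -4/7 - 47628 = -333400/7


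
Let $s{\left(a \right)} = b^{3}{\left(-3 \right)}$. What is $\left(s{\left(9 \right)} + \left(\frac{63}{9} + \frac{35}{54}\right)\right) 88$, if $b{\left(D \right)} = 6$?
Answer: $\frac{531388}{27} \approx 19681.0$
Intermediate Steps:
$s{\left(a \right)} = 216$ ($s{\left(a \right)} = 6^{3} = 216$)
$\left(s{\left(9 \right)} + \left(\frac{63}{9} + \frac{35}{54}\right)\right) 88 = \left(216 + \left(\frac{63}{9} + \frac{35}{54}\right)\right) 88 = \left(216 + \left(63 \cdot \frac{1}{9} + 35 \cdot \frac{1}{54}\right)\right) 88 = \left(216 + \left(7 + \frac{35}{54}\right)\right) 88 = \left(216 + \frac{413}{54}\right) 88 = \frac{12077}{54} \cdot 88 = \frac{531388}{27}$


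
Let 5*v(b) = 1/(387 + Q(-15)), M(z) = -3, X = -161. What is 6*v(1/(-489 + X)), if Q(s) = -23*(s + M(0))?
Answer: 2/1335 ≈ 0.0014981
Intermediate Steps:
Q(s) = 69 - 23*s (Q(s) = -23*(s - 3) = -23*(-3 + s) = 69 - 23*s)
v(b) = 1/4005 (v(b) = 1/(5*(387 + (69 - 23*(-15)))) = 1/(5*(387 + (69 + 345))) = 1/(5*(387 + 414)) = (⅕)/801 = (⅕)*(1/801) = 1/4005)
6*v(1/(-489 + X)) = 6*(1/4005) = 2/1335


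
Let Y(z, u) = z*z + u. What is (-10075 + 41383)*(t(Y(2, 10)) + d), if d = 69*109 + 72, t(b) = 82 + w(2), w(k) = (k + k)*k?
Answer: 240539364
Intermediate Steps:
w(k) = 2*k**2 (w(k) = (2*k)*k = 2*k**2)
Y(z, u) = u + z**2 (Y(z, u) = z**2 + u = u + z**2)
t(b) = 90 (t(b) = 82 + 2*2**2 = 82 + 2*4 = 82 + 8 = 90)
d = 7593 (d = 7521 + 72 = 7593)
(-10075 + 41383)*(t(Y(2, 10)) + d) = (-10075 + 41383)*(90 + 7593) = 31308*7683 = 240539364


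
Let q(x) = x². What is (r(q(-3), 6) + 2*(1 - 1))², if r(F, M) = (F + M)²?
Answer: 50625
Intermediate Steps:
(r(q(-3), 6) + 2*(1 - 1))² = (((-3)² + 6)² + 2*(1 - 1))² = ((9 + 6)² + 2*0)² = (15² + 0)² = (225 + 0)² = 225² = 50625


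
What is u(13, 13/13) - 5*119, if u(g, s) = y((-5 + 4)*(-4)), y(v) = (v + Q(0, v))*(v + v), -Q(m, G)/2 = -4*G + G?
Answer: -371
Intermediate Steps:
Q(m, G) = 6*G (Q(m, G) = -2*(-4*G + G) = -(-6)*G = 6*G)
y(v) = 14*v² (y(v) = (v + 6*v)*(v + v) = (7*v)*(2*v) = 14*v²)
u(g, s) = 224 (u(g, s) = 14*((-5 + 4)*(-4))² = 14*(-1*(-4))² = 14*4² = 14*16 = 224)
u(13, 13/13) - 5*119 = 224 - 5*119 = 224 - 595 = -371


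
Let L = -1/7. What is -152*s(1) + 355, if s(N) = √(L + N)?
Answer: 355 - 152*√42/7 ≈ 214.28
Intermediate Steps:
L = -⅐ (L = -1*⅐ = -⅐ ≈ -0.14286)
s(N) = √(-⅐ + N)
-152*s(1) + 355 = -152*√(-7 + 49*1)/7 + 355 = -152*√(-7 + 49)/7 + 355 = -152*√42/7 + 355 = 355 - 152*√42/7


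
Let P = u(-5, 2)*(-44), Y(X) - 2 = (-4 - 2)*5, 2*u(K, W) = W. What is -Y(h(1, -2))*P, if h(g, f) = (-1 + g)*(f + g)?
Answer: -1232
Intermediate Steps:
u(K, W) = W/2
Y(X) = -28 (Y(X) = 2 + (-4 - 2)*5 = 2 - 6*5 = 2 - 30 = -28)
P = -44 (P = ((½)*2)*(-44) = 1*(-44) = -44)
-Y(h(1, -2))*P = -(-28)*(-44) = -1*1232 = -1232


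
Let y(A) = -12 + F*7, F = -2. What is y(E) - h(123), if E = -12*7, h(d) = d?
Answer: -149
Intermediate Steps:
E = -84
y(A) = -26 (y(A) = -12 - 2*7 = -12 - 14 = -26)
y(E) - h(123) = -26 - 1*123 = -26 - 123 = -149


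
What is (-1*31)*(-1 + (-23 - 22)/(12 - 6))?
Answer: 527/2 ≈ 263.50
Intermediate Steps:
(-1*31)*(-1 + (-23 - 22)/(12 - 6)) = -31*(-1 - 45/6) = -31*(-1 - 45*1/6) = -31*(-1 - 15/2) = -31*(-17/2) = 527/2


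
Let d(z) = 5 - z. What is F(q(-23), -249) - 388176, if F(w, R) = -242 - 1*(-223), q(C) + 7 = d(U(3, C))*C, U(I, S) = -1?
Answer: -388195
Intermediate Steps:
q(C) = -7 + 6*C (q(C) = -7 + (5 - 1*(-1))*C = -7 + (5 + 1)*C = -7 + 6*C)
F(w, R) = -19 (F(w, R) = -242 + 223 = -19)
F(q(-23), -249) - 388176 = -19 - 388176 = -388195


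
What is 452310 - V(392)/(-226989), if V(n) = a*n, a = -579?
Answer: 4889007982/10809 ≈ 4.5231e+5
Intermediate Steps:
V(n) = -579*n
452310 - V(392)/(-226989) = 452310 - (-579*392)/(-226989) = 452310 - (-226968)*(-1)/226989 = 452310 - 1*10808/10809 = 452310 - 10808/10809 = 4889007982/10809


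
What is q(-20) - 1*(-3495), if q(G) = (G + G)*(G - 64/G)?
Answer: 4167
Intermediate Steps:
q(G) = 2*G*(G - 64/G) (q(G) = (2*G)*(G - 64/G) = 2*G*(G - 64/G))
q(-20) - 1*(-3495) = (-128 + 2*(-20)²) - 1*(-3495) = (-128 + 2*400) + 3495 = (-128 + 800) + 3495 = 672 + 3495 = 4167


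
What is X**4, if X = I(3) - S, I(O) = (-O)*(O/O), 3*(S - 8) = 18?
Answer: 83521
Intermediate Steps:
S = 14 (S = 8 + (1/3)*18 = 8 + 6 = 14)
I(O) = -O (I(O) = -O*1 = -O)
X = -17 (X = -1*3 - 1*14 = -3 - 14 = -17)
X**4 = (-17)**4 = 83521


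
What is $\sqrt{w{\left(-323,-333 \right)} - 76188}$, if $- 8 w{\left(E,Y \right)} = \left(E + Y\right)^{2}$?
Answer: $2 i \sqrt{32495} \approx 360.53 i$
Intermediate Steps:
$w{\left(E,Y \right)} = - \frac{\left(E + Y\right)^{2}}{8}$
$\sqrt{w{\left(-323,-333 \right)} - 76188} = \sqrt{- \frac{\left(-323 - 333\right)^{2}}{8} - 76188} = \sqrt{- \frac{\left(-656\right)^{2}}{8} - 76188} = \sqrt{\left(- \frac{1}{8}\right) 430336 - 76188} = \sqrt{-53792 - 76188} = \sqrt{-129980} = 2 i \sqrt{32495}$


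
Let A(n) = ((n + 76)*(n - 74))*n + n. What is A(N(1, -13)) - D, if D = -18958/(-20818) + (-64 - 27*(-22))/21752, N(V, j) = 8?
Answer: -5020213997685/113208284 ≈ -44345.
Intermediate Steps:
A(n) = n + n*(-74 + n)*(76 + n) (A(n) = ((76 + n)*(-74 + n))*n + n = ((-74 + n)*(76 + n))*n + n = n*(-74 + n)*(76 + n) + n = n + n*(-74 + n)*(76 + n))
D = 105851989/113208284 (D = -18958*(-1/20818) + (-64 + 594)*(1/21752) = 9479/10409 + 530*(1/21752) = 9479/10409 + 265/10876 = 105851989/113208284 ≈ 0.93502)
A(N(1, -13)) - D = 8*(-5623 + 8² + 2*8) - 1*105851989/113208284 = 8*(-5623 + 64 + 16) - 105851989/113208284 = 8*(-5543) - 105851989/113208284 = -44344 - 105851989/113208284 = -5020213997685/113208284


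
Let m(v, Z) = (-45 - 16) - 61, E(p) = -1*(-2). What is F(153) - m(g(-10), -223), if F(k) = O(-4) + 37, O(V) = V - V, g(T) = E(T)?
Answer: 159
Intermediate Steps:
E(p) = 2
g(T) = 2
O(V) = 0
m(v, Z) = -122 (m(v, Z) = -61 - 61 = -122)
F(k) = 37 (F(k) = 0 + 37 = 37)
F(153) - m(g(-10), -223) = 37 - 1*(-122) = 37 + 122 = 159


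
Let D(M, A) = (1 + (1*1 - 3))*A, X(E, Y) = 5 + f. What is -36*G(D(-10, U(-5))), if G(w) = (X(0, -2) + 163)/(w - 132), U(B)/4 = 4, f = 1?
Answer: 1521/37 ≈ 41.108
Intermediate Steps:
X(E, Y) = 6 (X(E, Y) = 5 + 1 = 6)
U(B) = 16 (U(B) = 4*4 = 16)
D(M, A) = -A (D(M, A) = (1 + (1 - 3))*A = (1 - 2)*A = -A)
G(w) = 169/(-132 + w) (G(w) = (6 + 163)/(w - 132) = 169/(-132 + w))
-36*G(D(-10, U(-5))) = -6084/(-132 - 1*16) = -6084/(-132 - 16) = -6084/(-148) = -6084*(-1)/148 = -36*(-169/148) = 1521/37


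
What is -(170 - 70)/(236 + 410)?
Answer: -50/323 ≈ -0.15480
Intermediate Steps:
-(170 - 70)/(236 + 410) = -100/646 = -1*50/323 = -50/323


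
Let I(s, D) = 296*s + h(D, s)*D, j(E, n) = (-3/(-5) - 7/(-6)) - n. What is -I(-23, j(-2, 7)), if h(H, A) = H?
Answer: 6102551/900 ≈ 6780.6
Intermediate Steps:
j(E, n) = 53/30 - n (j(E, n) = (-3*(-1/5) - 7*(-1/6)) - n = (3/5 + 7/6) - n = 53/30 - n)
I(s, D) = D**2 + 296*s (I(s, D) = 296*s + D*D = 296*s + D**2 = D**2 + 296*s)
-I(-23, j(-2, 7)) = -((53/30 - 1*7)**2 + 296*(-23)) = -((53/30 - 7)**2 - 6808) = -((-157/30)**2 - 6808) = -(24649/900 - 6808) = -1*(-6102551/900) = 6102551/900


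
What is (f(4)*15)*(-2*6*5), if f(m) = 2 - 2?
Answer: 0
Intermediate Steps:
f(m) = 0
(f(4)*15)*(-2*6*5) = (0*15)*(-2*6*5) = 0*(-12*5) = 0*(-60) = 0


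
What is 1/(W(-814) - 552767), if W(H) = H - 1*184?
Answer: -1/553765 ≈ -1.8058e-6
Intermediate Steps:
W(H) = -184 + H (W(H) = H - 184 = -184 + H)
1/(W(-814) - 552767) = 1/((-184 - 814) - 552767) = 1/(-998 - 552767) = 1/(-553765) = -1/553765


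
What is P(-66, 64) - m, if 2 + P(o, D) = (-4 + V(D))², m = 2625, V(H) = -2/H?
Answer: -2673407/1024 ≈ -2610.8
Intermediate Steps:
P(o, D) = -2 + (-4 - 2/D)²
P(-66, 64) - m = (14 + 4/64² + 16/64) - 1*2625 = (14 + 4*(1/4096) + 16*(1/64)) - 2625 = (14 + 1/1024 + ¼) - 2625 = 14593/1024 - 2625 = -2673407/1024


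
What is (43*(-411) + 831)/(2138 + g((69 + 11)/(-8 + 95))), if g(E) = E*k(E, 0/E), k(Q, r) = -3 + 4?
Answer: -732627/93043 ≈ -7.8741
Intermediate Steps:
k(Q, r) = 1
g(E) = E (g(E) = E*1 = E)
(43*(-411) + 831)/(2138 + g((69 + 11)/(-8 + 95))) = (43*(-411) + 831)/(2138 + (69 + 11)/(-8 + 95)) = (-17673 + 831)/(2138 + 80/87) = -16842/(2138 + 80*(1/87)) = -16842/(2138 + 80/87) = -16842/186086/87 = -16842*87/186086 = -732627/93043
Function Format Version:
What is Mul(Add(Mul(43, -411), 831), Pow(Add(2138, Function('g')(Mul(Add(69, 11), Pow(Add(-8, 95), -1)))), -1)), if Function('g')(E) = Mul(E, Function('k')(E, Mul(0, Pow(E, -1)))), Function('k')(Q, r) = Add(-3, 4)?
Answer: Rational(-732627, 93043) ≈ -7.8741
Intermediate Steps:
Function('k')(Q, r) = 1
Function('g')(E) = E (Function('g')(E) = Mul(E, 1) = E)
Mul(Add(Mul(43, -411), 831), Pow(Add(2138, Function('g')(Mul(Add(69, 11), Pow(Add(-8, 95), -1)))), -1)) = Mul(Add(Mul(43, -411), 831), Pow(Add(2138, Mul(Add(69, 11), Pow(Add(-8, 95), -1))), -1)) = Mul(Add(-17673, 831), Pow(Add(2138, Mul(80, Pow(87, -1))), -1)) = Mul(-16842, Pow(Add(2138, Mul(80, Rational(1, 87))), -1)) = Mul(-16842, Pow(Add(2138, Rational(80, 87)), -1)) = Mul(-16842, Pow(Rational(186086, 87), -1)) = Mul(-16842, Rational(87, 186086)) = Rational(-732627, 93043)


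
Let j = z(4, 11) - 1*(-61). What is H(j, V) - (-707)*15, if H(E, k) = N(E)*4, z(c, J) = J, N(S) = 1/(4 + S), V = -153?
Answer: 201496/19 ≈ 10605.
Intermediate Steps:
j = 72 (j = 11 - 1*(-61) = 11 + 61 = 72)
H(E, k) = 4/(4 + E)
H(j, V) - (-707)*15 = 4/(4 + 72) - (-707)*15 = 4/76 - 1*(-10605) = 4*(1/76) + 10605 = 1/19 + 10605 = 201496/19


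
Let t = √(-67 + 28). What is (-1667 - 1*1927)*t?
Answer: -3594*I*√39 ≈ -22445.0*I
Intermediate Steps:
t = I*√39 (t = √(-39) = I*√39 ≈ 6.245*I)
(-1667 - 1*1927)*t = (-1667 - 1*1927)*(I*√39) = (-1667 - 1927)*(I*√39) = -3594*I*√39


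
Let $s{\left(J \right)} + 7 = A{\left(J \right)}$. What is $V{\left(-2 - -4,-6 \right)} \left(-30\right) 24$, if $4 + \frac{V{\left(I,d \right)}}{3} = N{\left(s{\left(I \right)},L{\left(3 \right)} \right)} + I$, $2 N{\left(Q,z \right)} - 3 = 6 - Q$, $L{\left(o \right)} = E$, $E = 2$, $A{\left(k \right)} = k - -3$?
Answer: $-7560$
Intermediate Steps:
$A{\left(k \right)} = 3 + k$ ($A{\left(k \right)} = k + 3 = 3 + k$)
$s{\left(J \right)} = -4 + J$ ($s{\left(J \right)} = -7 + \left(3 + J\right) = -4 + J$)
$L{\left(o \right)} = 2$
$N{\left(Q,z \right)} = \frac{9}{2} - \frac{Q}{2}$ ($N{\left(Q,z \right)} = \frac{3}{2} + \frac{6 - Q}{2} = \frac{3}{2} - \left(-3 + \frac{Q}{2}\right) = \frac{9}{2} - \frac{Q}{2}$)
$V{\left(I,d \right)} = \frac{15}{2} + \frac{3 I}{2}$ ($V{\left(I,d \right)} = -12 + 3 \left(\left(\frac{9}{2} - \frac{-4 + I}{2}\right) + I\right) = -12 + 3 \left(\left(\frac{9}{2} - \left(-2 + \frac{I}{2}\right)\right) + I\right) = -12 + 3 \left(\left(\frac{13}{2} - \frac{I}{2}\right) + I\right) = -12 + 3 \left(\frac{13}{2} + \frac{I}{2}\right) = -12 + \left(\frac{39}{2} + \frac{3 I}{2}\right) = \frac{15}{2} + \frac{3 I}{2}$)
$V{\left(-2 - -4,-6 \right)} \left(-30\right) 24 = \left(\frac{15}{2} + \frac{3 \left(-2 - -4\right)}{2}\right) \left(-30\right) 24 = \left(\frac{15}{2} + \frac{3 \left(-2 + 4\right)}{2}\right) \left(-30\right) 24 = \left(\frac{15}{2} + \frac{3}{2} \cdot 2\right) \left(-30\right) 24 = \left(\frac{15}{2} + 3\right) \left(-30\right) 24 = \frac{21}{2} \left(-30\right) 24 = \left(-315\right) 24 = -7560$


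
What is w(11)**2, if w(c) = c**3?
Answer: 1771561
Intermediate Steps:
w(11)**2 = (11**3)**2 = 1331**2 = 1771561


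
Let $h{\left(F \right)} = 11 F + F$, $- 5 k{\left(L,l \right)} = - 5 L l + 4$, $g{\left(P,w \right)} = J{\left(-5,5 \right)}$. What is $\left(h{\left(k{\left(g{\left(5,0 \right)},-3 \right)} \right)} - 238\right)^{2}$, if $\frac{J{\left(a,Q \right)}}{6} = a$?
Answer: $\frac{17322244}{25} \approx 6.9289 \cdot 10^{5}$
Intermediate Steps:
$J{\left(a,Q \right)} = 6 a$
$g{\left(P,w \right)} = -30$ ($g{\left(P,w \right)} = 6 \left(-5\right) = -30$)
$k{\left(L,l \right)} = - \frac{4}{5} + L l$ ($k{\left(L,l \right)} = - \frac{- 5 L l + 4}{5} = - \frac{4 - 5 L l}{5} = - \frac{4}{5} + L l$)
$h{\left(F \right)} = 12 F$
$\left(h{\left(k{\left(g{\left(5,0 \right)},-3 \right)} \right)} - 238\right)^{2} = \left(12 \left(- \frac{4}{5} - -90\right) - 238\right)^{2} = \left(12 \left(- \frac{4}{5} + 90\right) - 238\right)^{2} = \left(12 \cdot \frac{446}{5} - 238\right)^{2} = \left(\frac{5352}{5} - 238\right)^{2} = \left(\frac{4162}{5}\right)^{2} = \frac{17322244}{25}$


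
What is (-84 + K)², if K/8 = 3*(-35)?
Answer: 853776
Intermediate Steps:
K = -840 (K = 8*(3*(-35)) = 8*(-105) = -840)
(-84 + K)² = (-84 - 840)² = (-924)² = 853776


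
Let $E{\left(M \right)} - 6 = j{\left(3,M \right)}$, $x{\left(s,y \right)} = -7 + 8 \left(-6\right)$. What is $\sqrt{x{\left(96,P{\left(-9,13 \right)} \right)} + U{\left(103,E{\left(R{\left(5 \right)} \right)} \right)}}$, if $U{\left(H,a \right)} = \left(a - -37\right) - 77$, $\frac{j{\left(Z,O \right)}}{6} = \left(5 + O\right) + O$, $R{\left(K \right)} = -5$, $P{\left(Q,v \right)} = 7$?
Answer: $i \sqrt{119} \approx 10.909 i$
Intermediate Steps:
$x{\left(s,y \right)} = -55$ ($x{\left(s,y \right)} = -7 - 48 = -55$)
$j{\left(Z,O \right)} = 30 + 12 O$ ($j{\left(Z,O \right)} = 6 \left(\left(5 + O\right) + O\right) = 6 \left(5 + 2 O\right) = 30 + 12 O$)
$E{\left(M \right)} = 36 + 12 M$ ($E{\left(M \right)} = 6 + \left(30 + 12 M\right) = 36 + 12 M$)
$U{\left(H,a \right)} = -40 + a$ ($U{\left(H,a \right)} = \left(a + 37\right) - 77 = \left(37 + a\right) - 77 = -40 + a$)
$\sqrt{x{\left(96,P{\left(-9,13 \right)} \right)} + U{\left(103,E{\left(R{\left(5 \right)} \right)} \right)}} = \sqrt{-55 + \left(-40 + \left(36 + 12 \left(-5\right)\right)\right)} = \sqrt{-55 + \left(-40 + \left(36 - 60\right)\right)} = \sqrt{-55 - 64} = \sqrt{-119} = i \sqrt{119}$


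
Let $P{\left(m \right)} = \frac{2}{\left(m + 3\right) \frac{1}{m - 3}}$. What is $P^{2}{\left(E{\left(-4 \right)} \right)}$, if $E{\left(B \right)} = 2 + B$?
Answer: $100$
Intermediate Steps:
$P{\left(m \right)} = \frac{2 \left(-3 + m\right)}{3 + m}$ ($P{\left(m \right)} = \frac{2}{\left(3 + m\right) \frac{1}{-3 + m}} = \frac{2}{\frac{1}{-3 + m} \left(3 + m\right)} = 2 \frac{-3 + m}{3 + m} = \frac{2 \left(-3 + m\right)}{3 + m}$)
$P^{2}{\left(E{\left(-4 \right)} \right)} = \left(\frac{2 \left(-3 + \left(2 - 4\right)\right)}{3 + \left(2 - 4\right)}\right)^{2} = \left(\frac{2 \left(-3 - 2\right)}{3 - 2}\right)^{2} = \left(2 \cdot 1^{-1} \left(-5\right)\right)^{2} = \left(2 \cdot 1 \left(-5\right)\right)^{2} = \left(-10\right)^{2} = 100$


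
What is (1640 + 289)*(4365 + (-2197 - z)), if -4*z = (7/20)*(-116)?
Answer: 83249853/20 ≈ 4.1625e+6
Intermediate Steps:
z = 203/20 (z = -7/20*(-116)/4 = -7*(1/20)*(-116)/4 = -7*(-116)/80 = -¼*(-203/5) = 203/20 ≈ 10.150)
(1640 + 289)*(4365 + (-2197 - z)) = (1640 + 289)*(4365 + (-2197 - 1*203/20)) = 1929*(4365 + (-2197 - 203/20)) = 1929*(4365 - 44143/20) = 1929*(43157/20) = 83249853/20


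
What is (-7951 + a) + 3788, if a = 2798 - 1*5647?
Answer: -7012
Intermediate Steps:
a = -2849 (a = 2798 - 5647 = -2849)
(-7951 + a) + 3788 = (-7951 - 2849) + 3788 = -10800 + 3788 = -7012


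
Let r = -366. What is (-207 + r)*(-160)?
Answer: 91680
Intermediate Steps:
(-207 + r)*(-160) = (-207 - 366)*(-160) = -573*(-160) = 91680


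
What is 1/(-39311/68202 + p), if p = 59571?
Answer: 68202/4062822031 ≈ 1.6787e-5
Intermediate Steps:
1/(-39311/68202 + p) = 1/(-39311/68202 + 59571) = 1/(4062822031/68202) = 68202/4062822031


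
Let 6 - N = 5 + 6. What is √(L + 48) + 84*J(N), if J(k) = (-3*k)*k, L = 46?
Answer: -6300 + √94 ≈ -6290.3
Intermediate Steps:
N = -5 (N = 6 - (5 + 6) = 6 - 1*11 = 6 - 11 = -5)
J(k) = -3*k²
√(L + 48) + 84*J(N) = √(46 + 48) + 84*(-3*(-5)²) = √94 + 84*(-3*25) = √94 + 84*(-75) = √94 - 6300 = -6300 + √94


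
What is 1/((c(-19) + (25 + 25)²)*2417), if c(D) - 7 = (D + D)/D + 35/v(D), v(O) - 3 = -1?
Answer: 2/12213101 ≈ 1.6376e-7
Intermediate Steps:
v(O) = 2 (v(O) = 3 - 1 = 2)
c(D) = 53/2 (c(D) = 7 + ((D + D)/D + 35/2) = 7 + ((2*D)/D + 35*(½)) = 7 + (2 + 35/2) = 7 + 39/2 = 53/2)
1/((c(-19) + (25 + 25)²)*2417) = 1/((53/2 + (25 + 25)²)*2417) = (1/2417)/(53/2 + 50²) = (1/2417)/(53/2 + 2500) = (1/2417)/(5053/2) = (2/5053)*(1/2417) = 2/12213101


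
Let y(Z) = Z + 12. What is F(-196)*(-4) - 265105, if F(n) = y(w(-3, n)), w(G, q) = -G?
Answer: -265165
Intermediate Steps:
y(Z) = 12 + Z
F(n) = 15 (F(n) = 12 - 1*(-3) = 12 + 3 = 15)
F(-196)*(-4) - 265105 = 15*(-4) - 265105 = -60 - 265105 = -265165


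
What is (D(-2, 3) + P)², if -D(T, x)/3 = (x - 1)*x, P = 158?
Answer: 19600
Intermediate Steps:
D(T, x) = -3*x*(-1 + x) (D(T, x) = -3*(x - 1)*x = -3*(-1 + x)*x = -3*x*(-1 + x))
(D(-2, 3) + P)² = (3*3*(1 - 1*3) + 158)² = (3*3*(1 - 3) + 158)² = (3*3*(-2) + 158)² = (-18 + 158)² = 140² = 19600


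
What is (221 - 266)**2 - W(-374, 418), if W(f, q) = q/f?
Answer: 34444/17 ≈ 2026.1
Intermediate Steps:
(221 - 266)**2 - W(-374, 418) = (221 - 266)**2 - 418/(-374) = (-45)**2 - 418*(-1)/374 = 2025 - 1*(-19/17) = 2025 + 19/17 = 34444/17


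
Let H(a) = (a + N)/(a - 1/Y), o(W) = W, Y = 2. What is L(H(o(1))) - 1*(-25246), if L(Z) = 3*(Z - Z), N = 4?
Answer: 25246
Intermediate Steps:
H(a) = (4 + a)/(-1/2 + a) (H(a) = (a + 4)/(a - 1/2) = (4 + a)/(a - 1*1/2) = (4 + a)/(a - 1/2) = (4 + a)/(-1/2 + a))
L(Z) = 0 (L(Z) = 3*0 = 0)
L(H(o(1))) - 1*(-25246) = 0 - 1*(-25246) = 0 + 25246 = 25246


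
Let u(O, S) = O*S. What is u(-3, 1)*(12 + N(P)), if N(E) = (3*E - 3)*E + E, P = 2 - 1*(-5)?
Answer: -435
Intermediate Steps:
P = 7 (P = 2 + 5 = 7)
N(E) = E + E*(-3 + 3*E) (N(E) = (-3 + 3*E)*E + E = E*(-3 + 3*E) + E = E + E*(-3 + 3*E))
u(-3, 1)*(12 + N(P)) = (-3*1)*(12 + 7*(-2 + 3*7)) = -3*(12 + 7*(-2 + 21)) = -3*(12 + 7*19) = -3*(12 + 133) = -3*145 = -435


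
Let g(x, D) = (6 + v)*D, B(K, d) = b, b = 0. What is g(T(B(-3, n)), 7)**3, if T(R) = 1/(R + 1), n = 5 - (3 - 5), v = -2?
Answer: 21952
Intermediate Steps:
n = 7 (n = 5 - 1*(-2) = 5 + 2 = 7)
B(K, d) = 0
T(R) = 1/(1 + R)
g(x, D) = 4*D (g(x, D) = (6 - 2)*D = 4*D)
g(T(B(-3, n)), 7)**3 = (4*7)**3 = 28**3 = 21952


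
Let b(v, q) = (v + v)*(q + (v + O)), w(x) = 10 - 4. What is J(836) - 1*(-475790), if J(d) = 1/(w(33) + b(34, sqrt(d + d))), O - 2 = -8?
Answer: 971379524105/2041614 + 34*sqrt(418)/1020807 ≈ 4.7579e+5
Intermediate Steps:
O = -6 (O = 2 - 8 = -6)
w(x) = 6
b(v, q) = 2*v*(-6 + q + v) (b(v, q) = (v + v)*(q + (v - 6)) = (2*v)*(q + (-6 + v)) = (2*v)*(-6 + q + v) = 2*v*(-6 + q + v))
J(d) = 1/(1910 + 68*sqrt(2)*sqrt(d)) (J(d) = 1/(6 + 2*34*(-6 + sqrt(d + d) + 34)) = 1/(6 + 2*34*(-6 + sqrt(2*d) + 34)) = 1/(6 + 2*34*(-6 + sqrt(2)*sqrt(d) + 34)) = 1/(6 + 2*34*(28 + sqrt(2)*sqrt(d))) = 1/(6 + (1904 + 68*sqrt(2)*sqrt(d))) = 1/(1910 + 68*sqrt(2)*sqrt(d)))
J(836) - 1*(-475790) = 1/(2*(955 + 34*sqrt(2)*sqrt(836))) - 1*(-475790) = 1/(2*(955 + 34*sqrt(2)*(2*sqrt(209)))) + 475790 = 1/(2*(955 + 68*sqrt(418))) + 475790 = 475790 + 1/(2*(955 + 68*sqrt(418)))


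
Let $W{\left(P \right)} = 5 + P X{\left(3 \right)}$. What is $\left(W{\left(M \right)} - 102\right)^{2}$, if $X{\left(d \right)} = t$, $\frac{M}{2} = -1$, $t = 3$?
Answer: $10609$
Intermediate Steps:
$M = -2$ ($M = 2 \left(-1\right) = -2$)
$X{\left(d \right)} = 3$
$W{\left(P \right)} = 5 + 3 P$ ($W{\left(P \right)} = 5 + P 3 = 5 + 3 P$)
$\left(W{\left(M \right)} - 102\right)^{2} = \left(\left(5 + 3 \left(-2\right)\right) - 102\right)^{2} = \left(\left(5 - 6\right) - 102\right)^{2} = \left(-1 - 102\right)^{2} = \left(-103\right)^{2} = 10609$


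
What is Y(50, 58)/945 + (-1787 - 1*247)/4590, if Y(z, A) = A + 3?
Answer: -6082/16065 ≈ -0.37859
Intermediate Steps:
Y(z, A) = 3 + A
Y(50, 58)/945 + (-1787 - 1*247)/4590 = (3 + 58)/945 + (-1787 - 1*247)/4590 = 61*(1/945) + (-1787 - 247)*(1/4590) = 61/945 - 2034*1/4590 = 61/945 - 113/255 = -6082/16065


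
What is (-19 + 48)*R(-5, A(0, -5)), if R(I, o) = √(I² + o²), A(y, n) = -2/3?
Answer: 29*√229/3 ≈ 146.28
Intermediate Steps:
A(y, n) = -⅔ (A(y, n) = -2*⅓ = -⅔)
(-19 + 48)*R(-5, A(0, -5)) = (-19 + 48)*√((-5)² + (-⅔)²) = 29*√(25 + 4/9) = 29*√(229/9) = 29*(√229/3) = 29*√229/3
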